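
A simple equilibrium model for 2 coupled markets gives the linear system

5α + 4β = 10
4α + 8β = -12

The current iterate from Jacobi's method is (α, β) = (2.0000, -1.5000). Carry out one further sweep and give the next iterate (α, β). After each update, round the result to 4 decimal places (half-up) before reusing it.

(3.2000, -2.5000)

One sweep:
  α = (10 - (4)·-1.5000) / (5) = 3.2000
  β = (-12 - (4)·2.0000) / (8) = -2.5000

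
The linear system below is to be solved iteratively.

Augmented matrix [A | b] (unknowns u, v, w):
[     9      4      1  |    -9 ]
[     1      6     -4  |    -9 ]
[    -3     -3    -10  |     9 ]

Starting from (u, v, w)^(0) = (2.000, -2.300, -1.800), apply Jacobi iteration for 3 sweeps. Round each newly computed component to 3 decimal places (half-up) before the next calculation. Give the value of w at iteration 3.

-0.408

Iteration 1:
  u = (-9 - (4)·-2.300 - (1)·-1.800) / (9) = 0.222
  v = (-9 - (1)·2.000 - (-4)·-1.800) / (6) = -3.033
  w = (9 - (-3)·2.000 - (-3)·-2.300) / (-10) = -0.810
Iteration 2:
  u = (-9 - (4)·-3.033 - (1)·-0.810) / (9) = 0.438
  v = (-9 - (1)·0.222 - (-4)·-0.810) / (6) = -2.077
  w = (9 - (-3)·0.222 - (-3)·-3.033) / (-10) = -0.057
Iteration 3:
  u = (-9 - (4)·-2.077 - (1)·-0.057) / (9) = -0.071
  v = (-9 - (1)·0.438 - (-4)·-0.057) / (6) = -1.611
  w = (9 - (-3)·0.438 - (-3)·-2.077) / (-10) = -0.408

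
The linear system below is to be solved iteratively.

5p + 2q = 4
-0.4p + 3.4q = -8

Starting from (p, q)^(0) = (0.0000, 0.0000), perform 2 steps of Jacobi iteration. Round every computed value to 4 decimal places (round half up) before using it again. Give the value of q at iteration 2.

Iteration 1:
  p = (4 - (2)·0.0000) / (5) = 0.8000
  q = (-8 - (-0.4)·0.0000) / (3.4) = -2.3529
Iteration 2:
  p = (4 - (2)·-2.3529) / (5) = 1.7412
  q = (-8 - (-0.4)·0.8000) / (3.4) = -2.2588

-2.2588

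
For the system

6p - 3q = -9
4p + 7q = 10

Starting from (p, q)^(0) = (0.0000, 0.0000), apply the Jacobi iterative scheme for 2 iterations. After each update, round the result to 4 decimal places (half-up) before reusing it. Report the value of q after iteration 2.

Iteration 1:
  p = (-9 - (-3)·0.0000) / (6) = -1.5000
  q = (10 - (4)·0.0000) / (7) = 1.4286
Iteration 2:
  p = (-9 - (-3)·1.4286) / (6) = -0.7857
  q = (10 - (4)·-1.5000) / (7) = 2.2857

2.2857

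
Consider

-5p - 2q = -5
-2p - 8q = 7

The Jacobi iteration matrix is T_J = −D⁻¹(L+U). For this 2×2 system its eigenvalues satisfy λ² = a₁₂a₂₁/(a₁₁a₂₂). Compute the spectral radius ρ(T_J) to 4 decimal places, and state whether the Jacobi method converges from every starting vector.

0.3162

a₁₂a₂₁/(a₁₁a₂₂) = (-2)·(-2) / ((-5)·(-8)) = 0.100000
ρ = √|0.100000| = √0.100000 = 0.3162
ρ < 1, so Jacobi converges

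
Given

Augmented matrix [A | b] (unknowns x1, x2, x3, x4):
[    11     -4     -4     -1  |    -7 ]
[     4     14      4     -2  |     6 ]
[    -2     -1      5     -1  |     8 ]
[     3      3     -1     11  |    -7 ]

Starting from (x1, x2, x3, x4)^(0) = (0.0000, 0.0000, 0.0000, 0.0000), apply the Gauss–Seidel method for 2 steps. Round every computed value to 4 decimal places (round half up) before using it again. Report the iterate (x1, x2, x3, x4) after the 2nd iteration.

Iteration 1:
  x1 = (-7 - (-4)·0.0000 - (-4)·0.0000 - (-1)·0.0000) / (11) = -0.6364
  x2 = (6 - (4)·-0.6364 - (4)·0.0000 - (-2)·0.0000) / (14) = 0.6104
  x3 = (8 - (-2)·-0.6364 - (-1)·0.6104 - (-1)·0.0000) / (5) = 1.4675
  x4 = (-7 - (3)·-0.6364 - (3)·0.6104 - (-1)·1.4675) / (11) = -0.4959
Iteration 2:
  x1 = (-7 - (-4)·0.6104 - (-4)·1.4675 - (-1)·-0.4959) / (11) = 0.0742
  x2 = (6 - (4)·0.0742 - (4)·1.4675 - (-2)·-0.4959) / (14) = -0.0828
  x3 = (8 - (-2)·0.0742 - (-1)·-0.0828 - (-1)·-0.4959) / (5) = 1.5139
  x4 = (-7 - (3)·0.0742 - (3)·-0.0828 - (-1)·1.5139) / (11) = -0.4964

(0.0742, -0.0828, 1.5139, -0.4964)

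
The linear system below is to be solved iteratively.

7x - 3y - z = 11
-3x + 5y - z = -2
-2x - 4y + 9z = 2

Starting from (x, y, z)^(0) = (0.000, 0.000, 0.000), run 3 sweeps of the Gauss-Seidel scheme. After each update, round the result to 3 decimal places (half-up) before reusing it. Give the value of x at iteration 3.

2.114

Iteration 1:
  x = (11 - (-3)·0.000 - (-1)·0.000) / (7) = 1.571
  y = (-2 - (-3)·1.571 - (-1)·0.000) / (5) = 0.543
  z = (2 - (-2)·1.571 - (-4)·0.543) / (9) = 0.813
Iteration 2:
  x = (11 - (-3)·0.543 - (-1)·0.813) / (7) = 1.920
  y = (-2 - (-3)·1.920 - (-1)·0.813) / (5) = 0.915
  z = (2 - (-2)·1.920 - (-4)·0.915) / (9) = 1.056
Iteration 3:
  x = (11 - (-3)·0.915 - (-1)·1.056) / (7) = 2.114
  y = (-2 - (-3)·2.114 - (-1)·1.056) / (5) = 1.080
  z = (2 - (-2)·2.114 - (-4)·1.080) / (9) = 1.172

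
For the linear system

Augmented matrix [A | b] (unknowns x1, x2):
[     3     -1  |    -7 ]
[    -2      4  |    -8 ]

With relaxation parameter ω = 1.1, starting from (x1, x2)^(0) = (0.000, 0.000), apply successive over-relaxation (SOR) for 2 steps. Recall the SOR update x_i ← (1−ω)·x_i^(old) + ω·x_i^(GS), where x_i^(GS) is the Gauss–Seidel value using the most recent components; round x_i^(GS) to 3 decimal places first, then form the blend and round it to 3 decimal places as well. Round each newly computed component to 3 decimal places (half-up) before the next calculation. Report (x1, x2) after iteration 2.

(-3.634, -3.838)

Iteration 1:
  x1: GS value = (-7 - (-1)·0.000) / (3) = -2.333;  x1 ← (1−ω)·0.000 + ω·-2.333 = -2.566
  x2: GS value = (-8 - (-2)·-2.566) / (4) = -3.283;  x2 ← (1−ω)·0.000 + ω·-3.283 = -3.611
Iteration 2:
  x1: GS value = (-7 - (-1)·-3.611) / (3) = -3.537;  x1 ← (1−ω)·-2.566 + ω·-3.537 = -3.634
  x2: GS value = (-8 - (-2)·-3.634) / (4) = -3.817;  x2 ← (1−ω)·-3.611 + ω·-3.817 = -3.838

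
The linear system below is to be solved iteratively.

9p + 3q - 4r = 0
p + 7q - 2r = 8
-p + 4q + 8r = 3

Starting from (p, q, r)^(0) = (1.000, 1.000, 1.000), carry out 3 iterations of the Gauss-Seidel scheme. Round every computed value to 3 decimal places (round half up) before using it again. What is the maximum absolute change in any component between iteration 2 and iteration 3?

Iteration 1:
  p = (0 - (3)·1.000 - (-4)·1.000) / (9) = 0.111
  q = (8 - (1)·0.111 - (-2)·1.000) / (7) = 1.413
  r = (3 - (-1)·0.111 - (4)·1.413) / (8) = -0.318
Iteration 2:
  p = (0 - (3)·1.413 - (-4)·-0.318) / (9) = -0.612
  q = (8 - (1)·-0.612 - (-2)·-0.318) / (7) = 1.139
  r = (3 - (-1)·-0.612 - (4)·1.139) / (8) = -0.271
Iteration 3:
  p = (0 - (3)·1.139 - (-4)·-0.271) / (9) = -0.500
  q = (8 - (1)·-0.500 - (-2)·-0.271) / (7) = 1.137
  r = (3 - (-1)·-0.500 - (4)·1.137) / (8) = -0.256
Change: (0.112, -0.002, 0.015) → max |·| = 0.112

0.112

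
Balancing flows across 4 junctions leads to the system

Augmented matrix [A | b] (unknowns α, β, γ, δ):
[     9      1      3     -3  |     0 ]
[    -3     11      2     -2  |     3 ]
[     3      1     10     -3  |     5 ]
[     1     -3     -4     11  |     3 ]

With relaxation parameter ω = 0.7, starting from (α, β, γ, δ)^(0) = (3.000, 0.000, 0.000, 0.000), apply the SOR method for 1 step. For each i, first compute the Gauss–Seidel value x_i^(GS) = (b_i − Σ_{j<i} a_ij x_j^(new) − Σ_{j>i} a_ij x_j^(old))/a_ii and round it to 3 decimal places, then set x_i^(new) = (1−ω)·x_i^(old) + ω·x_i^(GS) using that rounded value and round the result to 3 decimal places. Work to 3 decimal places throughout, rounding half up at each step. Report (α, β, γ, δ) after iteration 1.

Iteration 1:
  α: GS value = (0 - (1)·0.000 - (3)·0.000 - (-3)·0.000) / (9) = 0.000;  α ← (1−ω)·3.000 + ω·0.000 = 0.900
  β: GS value = (3 - (-3)·0.900 - (2)·0.000 - (-2)·0.000) / (11) = 0.518;  β ← (1−ω)·0.000 + ω·0.518 = 0.363
  γ: GS value = (5 - (3)·0.900 - (1)·0.363 - (-3)·0.000) / (10) = 0.194;  γ ← (1−ω)·0.000 + ω·0.194 = 0.136
  δ: GS value = (3 - (1)·0.900 - (-3)·0.363 - (-4)·0.136) / (11) = 0.339;  δ ← (1−ω)·0.000 + ω·0.339 = 0.237

(0.900, 0.363, 0.136, 0.237)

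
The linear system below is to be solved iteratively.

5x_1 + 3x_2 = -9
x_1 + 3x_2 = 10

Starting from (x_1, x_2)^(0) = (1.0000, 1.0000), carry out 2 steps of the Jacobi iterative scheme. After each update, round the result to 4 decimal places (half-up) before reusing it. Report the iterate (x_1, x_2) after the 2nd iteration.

(-3.6000, 4.1333)

Iteration 1:
  x_1 = (-9 - (3)·1.0000) / (5) = -2.4000
  x_2 = (10 - (1)·1.0000) / (3) = 3.0000
Iteration 2:
  x_1 = (-9 - (3)·3.0000) / (5) = -3.6000
  x_2 = (10 - (1)·-2.4000) / (3) = 4.1333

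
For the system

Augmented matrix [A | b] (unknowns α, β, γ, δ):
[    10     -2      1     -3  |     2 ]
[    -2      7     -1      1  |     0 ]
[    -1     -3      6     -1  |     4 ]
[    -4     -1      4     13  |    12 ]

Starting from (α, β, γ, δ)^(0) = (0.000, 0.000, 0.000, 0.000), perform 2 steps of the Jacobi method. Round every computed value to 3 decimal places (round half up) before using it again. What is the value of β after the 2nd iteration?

Iteration 1:
  α = (2 - (-2)·0.000 - (1)·0.000 - (-3)·0.000) / (10) = 0.200
  β = (0 - (-2)·0.000 - (-1)·0.000 - (1)·0.000) / (7) = 0.000
  γ = (4 - (-1)·0.000 - (-3)·0.000 - (-1)·0.000) / (6) = 0.667
  δ = (12 - (-4)·0.000 - (-1)·0.000 - (4)·0.000) / (13) = 0.923
Iteration 2:
  α = (2 - (-2)·0.000 - (1)·0.667 - (-3)·0.923) / (10) = 0.410
  β = (0 - (-2)·0.200 - (-1)·0.667 - (1)·0.923) / (7) = 0.021
  γ = (4 - (-1)·0.200 - (-3)·0.000 - (-1)·0.923) / (6) = 0.854
  δ = (12 - (-4)·0.200 - (-1)·0.000 - (4)·0.667) / (13) = 0.779

0.021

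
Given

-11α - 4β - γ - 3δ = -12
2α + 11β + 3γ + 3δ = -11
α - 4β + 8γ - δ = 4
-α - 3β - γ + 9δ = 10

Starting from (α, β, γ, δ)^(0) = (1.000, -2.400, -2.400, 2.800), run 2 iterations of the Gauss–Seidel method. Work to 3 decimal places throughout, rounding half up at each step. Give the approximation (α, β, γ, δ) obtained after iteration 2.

(1.368, -1.467, -0.303, 0.740)

Iteration 1:
  α = (-12 - (-4)·-2.400 - (-1)·-2.400 - (-3)·2.800) / (-11) = 1.418
  β = (-11 - (2)·1.418 - (3)·-2.400 - (3)·2.800) / (11) = -1.367
  γ = (4 - (1)·1.418 - (-4)·-1.367 - (-1)·2.800) / (8) = -0.011
  δ = (10 - (-1)·1.418 - (-3)·-1.367 - (-1)·-0.011) / (9) = 0.812
Iteration 2:
  α = (-12 - (-4)·-1.367 - (-1)·-0.011 - (-3)·0.812) / (-11) = 1.368
  β = (-11 - (2)·1.368 - (3)·-0.011 - (3)·0.812) / (11) = -1.467
  γ = (4 - (1)·1.368 - (-4)·-1.467 - (-1)·0.812) / (8) = -0.303
  δ = (10 - (-1)·1.368 - (-3)·-1.467 - (-1)·-0.303) / (9) = 0.740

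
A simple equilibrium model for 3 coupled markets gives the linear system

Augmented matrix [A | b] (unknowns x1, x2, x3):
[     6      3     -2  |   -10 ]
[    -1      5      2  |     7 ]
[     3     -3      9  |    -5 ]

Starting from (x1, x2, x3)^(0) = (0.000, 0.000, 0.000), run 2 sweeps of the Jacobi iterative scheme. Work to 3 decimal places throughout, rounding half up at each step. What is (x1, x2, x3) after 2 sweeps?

(-2.552, 1.289, 0.467)

Iteration 1:
  x1 = (-10 - (3)·0.000 - (-2)·0.000) / (6) = -1.667
  x2 = (7 - (-1)·0.000 - (2)·0.000) / (5) = 1.400
  x3 = (-5 - (3)·0.000 - (-3)·0.000) / (9) = -0.556
Iteration 2:
  x1 = (-10 - (3)·1.400 - (-2)·-0.556) / (6) = -2.552
  x2 = (7 - (-1)·-1.667 - (2)·-0.556) / (5) = 1.289
  x3 = (-5 - (3)·-1.667 - (-3)·1.400) / (9) = 0.467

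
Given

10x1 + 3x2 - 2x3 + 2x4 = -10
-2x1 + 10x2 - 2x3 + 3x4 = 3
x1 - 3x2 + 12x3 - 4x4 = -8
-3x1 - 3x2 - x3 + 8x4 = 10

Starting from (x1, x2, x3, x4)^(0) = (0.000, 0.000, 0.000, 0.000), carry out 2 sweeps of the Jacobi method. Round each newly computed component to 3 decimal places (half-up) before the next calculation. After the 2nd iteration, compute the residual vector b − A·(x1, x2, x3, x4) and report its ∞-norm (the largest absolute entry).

Iteration 1:
  x1 = (-10 - (3)·0.000 - (-2)·0.000 - (2)·0.000) / (10) = -1.000
  x2 = (3 - (-2)·0.000 - (-2)·0.000 - (3)·0.000) / (10) = 0.300
  x3 = (-8 - (1)·0.000 - (-3)·0.000 - (-4)·0.000) / (12) = -0.667
  x4 = (10 - (-3)·0.000 - (-3)·0.000 - (-1)·0.000) / (8) = 1.250
Iteration 2:
  x1 = (-10 - (3)·0.300 - (-2)·-0.667 - (2)·1.250) / (10) = -1.473
  x2 = (3 - (-2)·-1.000 - (-2)·-0.667 - (3)·1.250) / (10) = -0.408
  x3 = (-8 - (1)·-1.000 - (-3)·0.300 - (-4)·1.250) / (12) = -0.092
  x4 = (10 - (-3)·-1.000 - (-3)·0.300 - (-1)·-0.667) / (8) = 0.904
Residual b − A·x = (3.962, 1.238, -3.031, -2.967); ∞-norm = 3.962

3.962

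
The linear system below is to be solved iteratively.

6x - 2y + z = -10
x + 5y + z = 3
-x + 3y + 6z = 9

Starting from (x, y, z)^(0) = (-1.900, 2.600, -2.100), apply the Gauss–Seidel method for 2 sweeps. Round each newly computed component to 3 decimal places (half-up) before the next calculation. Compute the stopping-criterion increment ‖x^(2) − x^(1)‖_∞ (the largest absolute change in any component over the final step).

0.992

Iteration 1:
  x = (-10 - (-2)·2.600 - (1)·-2.100) / (6) = -0.450
  y = (3 - (1)·-0.450 - (1)·-2.100) / (5) = 1.110
  z = (9 - (-1)·-0.450 - (3)·1.110) / (6) = 0.870
Iteration 2:
  x = (-10 - (-2)·1.110 - (1)·0.870) / (6) = -1.442
  y = (3 - (1)·-1.442 - (1)·0.870) / (5) = 0.714
  z = (9 - (-1)·-1.442 - (3)·0.714) / (6) = 0.903
Change: (-0.992, -0.396, 0.033) → max |·| = 0.992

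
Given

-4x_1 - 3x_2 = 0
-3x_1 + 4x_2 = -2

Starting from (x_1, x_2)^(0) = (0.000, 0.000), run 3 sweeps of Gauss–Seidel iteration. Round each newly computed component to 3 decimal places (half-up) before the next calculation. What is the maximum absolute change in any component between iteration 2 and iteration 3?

0.211

Iteration 1:
  x_1 = (0 - (-3)·0.000) / (-4) = 0.000
  x_2 = (-2 - (-3)·0.000) / (4) = -0.500
Iteration 2:
  x_1 = (0 - (-3)·-0.500) / (-4) = 0.375
  x_2 = (-2 - (-3)·0.375) / (4) = -0.219
Iteration 3:
  x_1 = (0 - (-3)·-0.219) / (-4) = 0.164
  x_2 = (-2 - (-3)·0.164) / (4) = -0.377
Change: (-0.211, -0.158) → max |·| = 0.211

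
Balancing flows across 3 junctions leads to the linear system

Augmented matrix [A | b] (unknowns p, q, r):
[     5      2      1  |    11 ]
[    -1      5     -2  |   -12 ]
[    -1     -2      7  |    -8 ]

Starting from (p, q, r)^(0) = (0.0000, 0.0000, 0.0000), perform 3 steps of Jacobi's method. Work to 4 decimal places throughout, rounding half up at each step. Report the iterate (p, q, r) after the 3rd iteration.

(3.4697, -2.3280, -1.3494)

Iteration 1:
  p = (11 - (2)·0.0000 - (1)·0.0000) / (5) = 2.2000
  q = (-12 - (-1)·0.0000 - (-2)·0.0000) / (5) = -2.4000
  r = (-8 - (-1)·0.0000 - (-2)·0.0000) / (7) = -1.1429
Iteration 2:
  p = (11 - (2)·-2.4000 - (1)·-1.1429) / (5) = 3.3886
  q = (-12 - (-1)·2.2000 - (-2)·-1.1429) / (5) = -2.4172
  r = (-8 - (-1)·2.2000 - (-2)·-2.4000) / (7) = -1.5143
Iteration 3:
  p = (11 - (2)·-2.4172 - (1)·-1.5143) / (5) = 3.4697
  q = (-12 - (-1)·3.3886 - (-2)·-1.5143) / (5) = -2.3280
  r = (-8 - (-1)·3.3886 - (-2)·-2.4172) / (7) = -1.3494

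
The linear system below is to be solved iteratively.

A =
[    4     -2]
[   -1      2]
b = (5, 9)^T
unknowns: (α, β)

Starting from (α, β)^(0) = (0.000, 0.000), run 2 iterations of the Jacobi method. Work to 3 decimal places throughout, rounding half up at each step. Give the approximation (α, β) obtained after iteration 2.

Iteration 1:
  α = (5 - (-2)·0.000) / (4) = 1.250
  β = (9 - (-1)·0.000) / (2) = 4.500
Iteration 2:
  α = (5 - (-2)·4.500) / (4) = 3.500
  β = (9 - (-1)·1.250) / (2) = 5.125

(3.500, 5.125)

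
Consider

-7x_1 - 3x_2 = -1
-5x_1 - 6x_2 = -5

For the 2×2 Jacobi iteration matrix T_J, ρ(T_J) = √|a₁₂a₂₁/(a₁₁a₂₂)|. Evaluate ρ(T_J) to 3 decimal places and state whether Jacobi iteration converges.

a₁₂a₂₁/(a₁₁a₂₂) = (-3)·(-5) / ((-7)·(-6)) = 0.357143
ρ = √|0.357143| = √0.357143 = 0.598
ρ < 1, so Jacobi converges

0.598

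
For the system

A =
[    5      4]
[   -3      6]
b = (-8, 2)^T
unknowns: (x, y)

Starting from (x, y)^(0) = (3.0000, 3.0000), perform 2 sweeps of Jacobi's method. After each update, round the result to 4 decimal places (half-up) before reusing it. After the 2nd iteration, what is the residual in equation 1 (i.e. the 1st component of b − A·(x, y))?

Iteration 1:
  x = (-8 - (4)·3.0000) / (5) = -4.0000
  y = (2 - (-3)·3.0000) / (6) = 1.8333
Iteration 2:
  x = (-8 - (4)·1.8333) / (5) = -3.0666
  y = (2 - (-3)·-4.0000) / (6) = -1.6667
Residual b − A·x = (13.9998, 2.8004)

13.9998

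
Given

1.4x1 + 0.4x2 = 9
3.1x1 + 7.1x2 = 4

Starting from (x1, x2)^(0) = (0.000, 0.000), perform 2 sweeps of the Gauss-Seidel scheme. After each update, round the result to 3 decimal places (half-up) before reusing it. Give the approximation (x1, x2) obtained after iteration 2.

(7.070, -2.524)

Iteration 1:
  x1 = (9 - (0.4)·0.000) / (1.4) = 6.429
  x2 = (4 - (3.1)·6.429) / (7.1) = -2.244
Iteration 2:
  x1 = (9 - (0.4)·-2.244) / (1.4) = 7.070
  x2 = (4 - (3.1)·7.070) / (7.1) = -2.524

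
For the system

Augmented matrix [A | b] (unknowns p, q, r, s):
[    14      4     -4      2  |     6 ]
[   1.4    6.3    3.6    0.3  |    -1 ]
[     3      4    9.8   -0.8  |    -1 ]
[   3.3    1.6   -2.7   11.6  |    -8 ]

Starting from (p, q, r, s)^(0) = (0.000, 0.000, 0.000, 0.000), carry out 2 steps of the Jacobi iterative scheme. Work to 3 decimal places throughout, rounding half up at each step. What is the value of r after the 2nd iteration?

Iteration 1:
  p = (6 - (4)·0.000 - (-4)·0.000 - (2)·0.000) / (14) = 0.429
  q = (-1 - (1.4)·0.000 - (3.6)·0.000 - (0.3)·0.000) / (6.3) = -0.159
  r = (-1 - (3)·0.000 - (4)·0.000 - (-0.8)·0.000) / (9.8) = -0.102
  s = (-8 - (3.3)·0.000 - (1.6)·0.000 - (-2.7)·0.000) / (11.6) = -0.690
Iteration 2:
  p = (6 - (4)·-0.159 - (-4)·-0.102 - (2)·-0.690) / (14) = 0.543
  q = (-1 - (1.4)·0.429 - (3.6)·-0.102 - (0.3)·-0.690) / (6.3) = -0.163
  r = (-1 - (3)·0.429 - (4)·-0.159 - (-0.8)·-0.690) / (9.8) = -0.225
  s = (-8 - (3.3)·0.429 - (1.6)·-0.159 - (-2.7)·-0.102) / (11.6) = -0.814

-0.225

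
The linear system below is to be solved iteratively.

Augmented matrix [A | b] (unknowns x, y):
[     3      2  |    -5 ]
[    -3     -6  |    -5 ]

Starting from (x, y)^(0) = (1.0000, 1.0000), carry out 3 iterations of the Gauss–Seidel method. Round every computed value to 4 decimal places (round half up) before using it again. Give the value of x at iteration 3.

-3.2222

Iteration 1:
  x = (-5 - (2)·1.0000) / (3) = -2.3333
  y = (-5 - (-3)·-2.3333) / (-6) = 2.0000
Iteration 2:
  x = (-5 - (2)·2.0000) / (3) = -3.0000
  y = (-5 - (-3)·-3.0000) / (-6) = 2.3333
Iteration 3:
  x = (-5 - (2)·2.3333) / (3) = -3.2222
  y = (-5 - (-3)·-3.2222) / (-6) = 2.4444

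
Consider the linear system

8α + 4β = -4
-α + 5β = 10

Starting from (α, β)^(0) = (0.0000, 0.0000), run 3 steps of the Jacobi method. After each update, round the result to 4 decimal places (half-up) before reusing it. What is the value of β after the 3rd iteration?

1.7000

Iteration 1:
  α = (-4 - (4)·0.0000) / (8) = -0.5000
  β = (10 - (-1)·0.0000) / (5) = 2.0000
Iteration 2:
  α = (-4 - (4)·2.0000) / (8) = -1.5000
  β = (10 - (-1)·-0.5000) / (5) = 1.9000
Iteration 3:
  α = (-4 - (4)·1.9000) / (8) = -1.4500
  β = (10 - (-1)·-1.5000) / (5) = 1.7000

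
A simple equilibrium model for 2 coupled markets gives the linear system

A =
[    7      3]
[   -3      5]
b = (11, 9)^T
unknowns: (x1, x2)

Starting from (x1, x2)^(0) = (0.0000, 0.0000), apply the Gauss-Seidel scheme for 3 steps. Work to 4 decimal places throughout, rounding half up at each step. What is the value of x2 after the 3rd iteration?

Iteration 1:
  x1 = (11 - (3)·0.0000) / (7) = 1.5714
  x2 = (9 - (-3)·1.5714) / (5) = 2.7428
Iteration 2:
  x1 = (11 - (3)·2.7428) / (7) = 0.3959
  x2 = (9 - (-3)·0.3959) / (5) = 2.0375
Iteration 3:
  x1 = (11 - (3)·2.0375) / (7) = 0.6982
  x2 = (9 - (-3)·0.6982) / (5) = 2.2189

2.2189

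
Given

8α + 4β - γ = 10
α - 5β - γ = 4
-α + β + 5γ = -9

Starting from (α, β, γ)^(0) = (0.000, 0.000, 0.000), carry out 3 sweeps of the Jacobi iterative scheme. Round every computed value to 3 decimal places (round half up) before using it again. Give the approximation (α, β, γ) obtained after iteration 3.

Iteration 1:
  α = (10 - (4)·0.000 - (-1)·0.000) / (8) = 1.250
  β = (4 - (1)·0.000 - (-1)·0.000) / (-5) = -0.800
  γ = (-9 - (-1)·0.000 - (1)·0.000) / (5) = -1.800
Iteration 2:
  α = (10 - (4)·-0.800 - (-1)·-1.800) / (8) = 1.425
  β = (4 - (1)·1.250 - (-1)·-1.800) / (-5) = -0.190
  γ = (-9 - (-1)·1.250 - (1)·-0.800) / (5) = -1.390
Iteration 3:
  α = (10 - (4)·-0.190 - (-1)·-1.390) / (8) = 1.171
  β = (4 - (1)·1.425 - (-1)·-1.390) / (-5) = -0.237
  γ = (-9 - (-1)·1.425 - (1)·-0.190) / (5) = -1.477

(1.171, -0.237, -1.477)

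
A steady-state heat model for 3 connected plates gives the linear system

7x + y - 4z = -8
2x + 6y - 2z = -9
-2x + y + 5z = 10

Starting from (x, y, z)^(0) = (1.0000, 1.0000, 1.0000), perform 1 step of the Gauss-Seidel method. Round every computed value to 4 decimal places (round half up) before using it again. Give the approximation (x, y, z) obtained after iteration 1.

(-0.7143, -0.9286, 1.9000)

Iteration 1:
  x = (-8 - (1)·1.0000 - (-4)·1.0000) / (7) = -0.7143
  y = (-9 - (2)·-0.7143 - (-2)·1.0000) / (6) = -0.9286
  z = (10 - (-2)·-0.7143 - (1)·-0.9286) / (5) = 1.9000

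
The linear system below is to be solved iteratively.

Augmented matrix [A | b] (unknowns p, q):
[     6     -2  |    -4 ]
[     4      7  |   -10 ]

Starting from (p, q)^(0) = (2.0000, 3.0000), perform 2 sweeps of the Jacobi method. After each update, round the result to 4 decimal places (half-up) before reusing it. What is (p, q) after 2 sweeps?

Iteration 1:
  p = (-4 - (-2)·3.0000) / (6) = 0.3333
  q = (-10 - (4)·2.0000) / (7) = -2.5714
Iteration 2:
  p = (-4 - (-2)·-2.5714) / (6) = -1.5238
  q = (-10 - (4)·0.3333) / (7) = -1.6190

(-1.5238, -1.6190)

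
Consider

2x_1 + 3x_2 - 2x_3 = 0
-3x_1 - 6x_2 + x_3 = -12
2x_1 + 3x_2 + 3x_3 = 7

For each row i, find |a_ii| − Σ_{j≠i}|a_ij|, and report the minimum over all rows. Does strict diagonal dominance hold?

-3

row 1: |2| − (3+2) = -3
row 2: |-6| − (3+1) = 2
row 3: |3| − (2+3) = -2
minimum over rows = -3 → not strictly diagonally dominant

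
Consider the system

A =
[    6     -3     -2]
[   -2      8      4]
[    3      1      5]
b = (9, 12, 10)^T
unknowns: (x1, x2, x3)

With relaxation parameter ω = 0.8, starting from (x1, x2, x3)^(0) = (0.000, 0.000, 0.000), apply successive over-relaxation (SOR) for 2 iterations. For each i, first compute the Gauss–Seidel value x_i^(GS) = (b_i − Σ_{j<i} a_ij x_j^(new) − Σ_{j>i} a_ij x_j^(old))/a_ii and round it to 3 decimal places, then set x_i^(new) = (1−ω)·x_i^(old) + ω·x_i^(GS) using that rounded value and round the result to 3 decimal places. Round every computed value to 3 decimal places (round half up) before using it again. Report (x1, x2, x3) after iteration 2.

(2.228, 1.616, 0.431)

Iteration 1:
  x1: GS value = (9 - (-3)·0.000 - (-2)·0.000) / (6) = 1.500;  x1 ← (1−ω)·0.000 + ω·1.500 = 1.200
  x2: GS value = (12 - (-2)·1.200 - (4)·0.000) / (8) = 1.800;  x2 ← (1−ω)·0.000 + ω·1.800 = 1.440
  x3: GS value = (10 - (3)·1.200 - (1)·1.440) / (5) = 0.992;  x3 ← (1−ω)·0.000 + ω·0.992 = 0.794
Iteration 2:
  x1: GS value = (9 - (-3)·1.440 - (-2)·0.794) / (6) = 2.485;  x1 ← (1−ω)·1.200 + ω·2.485 = 2.228
  x2: GS value = (12 - (-2)·2.228 - (4)·0.794) / (8) = 1.660;  x2 ← (1−ω)·1.440 + ω·1.660 = 1.616
  x3: GS value = (10 - (3)·2.228 - (1)·1.616) / (5) = 0.340;  x3 ← (1−ω)·0.794 + ω·0.340 = 0.431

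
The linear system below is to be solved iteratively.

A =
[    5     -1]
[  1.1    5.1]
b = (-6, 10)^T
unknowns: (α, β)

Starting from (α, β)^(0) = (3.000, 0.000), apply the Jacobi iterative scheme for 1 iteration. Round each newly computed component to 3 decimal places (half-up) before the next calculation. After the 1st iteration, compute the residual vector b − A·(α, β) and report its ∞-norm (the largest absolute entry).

4.619

Iteration 1:
  α = (-6 - (-1)·0.000) / (5) = -1.200
  β = (10 - (1.1)·3.000) / (5.1) = 1.314
Residual b − A·x = (1.314, 4.619); ∞-norm = 4.619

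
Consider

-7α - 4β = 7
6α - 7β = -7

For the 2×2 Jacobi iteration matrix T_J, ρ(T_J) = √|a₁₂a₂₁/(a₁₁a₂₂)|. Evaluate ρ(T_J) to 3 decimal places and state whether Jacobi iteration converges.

0.700

a₁₂a₂₁/(a₁₁a₂₂) = (-4)·(6) / ((-7)·(-7)) = -0.489796
ρ = √|-0.489796| = √0.489796 = 0.700
ρ < 1, so Jacobi converges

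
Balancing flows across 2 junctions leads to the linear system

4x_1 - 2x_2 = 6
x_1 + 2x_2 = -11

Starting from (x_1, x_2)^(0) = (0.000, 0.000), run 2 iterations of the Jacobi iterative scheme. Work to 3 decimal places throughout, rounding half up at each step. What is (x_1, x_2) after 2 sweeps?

Iteration 1:
  x_1 = (6 - (-2)·0.000) / (4) = 1.500
  x_2 = (-11 - (1)·0.000) / (2) = -5.500
Iteration 2:
  x_1 = (6 - (-2)·-5.500) / (4) = -1.250
  x_2 = (-11 - (1)·1.500) / (2) = -6.250

(-1.250, -6.250)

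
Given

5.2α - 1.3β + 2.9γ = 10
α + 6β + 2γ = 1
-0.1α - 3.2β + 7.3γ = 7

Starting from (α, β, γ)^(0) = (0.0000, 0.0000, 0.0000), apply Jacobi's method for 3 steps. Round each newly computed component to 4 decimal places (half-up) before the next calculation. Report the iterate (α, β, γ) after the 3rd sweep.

(1.2145, -0.4244, 0.7709)

Iteration 1:
  α = (10 - (-1.3)·0.0000 - (2.9)·0.0000) / (5.2) = 1.9231
  β = (1 - (1)·0.0000 - (2)·0.0000) / (6) = 0.1667
  γ = (7 - (-0.1)·0.0000 - (-3.2)·0.0000) / (7.3) = 0.9589
Iteration 2:
  α = (10 - (-1.3)·0.1667 - (2.9)·0.9589) / (5.2) = 1.4300
  β = (1 - (1)·1.9231 - (2)·0.9589) / (6) = -0.4735
  γ = (7 - (-0.1)·1.9231 - (-3.2)·0.1667) / (7.3) = 1.0583
Iteration 3:
  α = (10 - (-1.3)·-0.4735 - (2.9)·1.0583) / (5.2) = 1.2145
  β = (1 - (1)·1.4300 - (2)·1.0583) / (6) = -0.4244
  γ = (7 - (-0.1)·1.4300 - (-3.2)·-0.4735) / (7.3) = 0.7709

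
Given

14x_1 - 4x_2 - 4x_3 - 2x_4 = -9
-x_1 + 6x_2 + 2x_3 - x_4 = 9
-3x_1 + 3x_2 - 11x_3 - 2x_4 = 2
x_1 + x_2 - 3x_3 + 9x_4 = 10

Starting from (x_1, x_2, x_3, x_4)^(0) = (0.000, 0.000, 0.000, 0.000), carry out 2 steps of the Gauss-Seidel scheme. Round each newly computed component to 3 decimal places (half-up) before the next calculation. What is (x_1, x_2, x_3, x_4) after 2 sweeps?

(0.026, 1.572, 0.030, 0.944)

Iteration 1:
  x_1 = (-9 - (-4)·0.000 - (-4)·0.000 - (-2)·0.000) / (14) = -0.643
  x_2 = (9 - (-1)·-0.643 - (2)·0.000 - (-1)·0.000) / (6) = 1.393
  x_3 = (2 - (-3)·-0.643 - (3)·1.393 - (-2)·0.000) / (-11) = 0.373
  x_4 = (10 - (1)·-0.643 - (1)·1.393 - (-3)·0.373) / (9) = 1.152
Iteration 2:
  x_1 = (-9 - (-4)·1.393 - (-4)·0.373 - (-2)·1.152) / (14) = 0.026
  x_2 = (9 - (-1)·0.026 - (2)·0.373 - (-1)·1.152) / (6) = 1.572
  x_3 = (2 - (-3)·0.026 - (3)·1.572 - (-2)·1.152) / (-11) = 0.030
  x_4 = (10 - (1)·0.026 - (1)·1.572 - (-3)·0.030) / (9) = 0.944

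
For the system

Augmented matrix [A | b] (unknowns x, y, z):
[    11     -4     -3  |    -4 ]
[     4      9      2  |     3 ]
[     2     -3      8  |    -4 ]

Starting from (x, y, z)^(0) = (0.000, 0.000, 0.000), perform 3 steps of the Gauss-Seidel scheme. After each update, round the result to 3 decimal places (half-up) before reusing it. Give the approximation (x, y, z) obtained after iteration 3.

(-0.255, 0.503, -0.248)

Iteration 1:
  x = (-4 - (-4)·0.000 - (-3)·0.000) / (11) = -0.364
  y = (3 - (4)·-0.364 - (2)·0.000) / (9) = 0.495
  z = (-4 - (2)·-0.364 - (-3)·0.495) / (8) = -0.223
Iteration 2:
  x = (-4 - (-4)·0.495 - (-3)·-0.223) / (11) = -0.244
  y = (3 - (4)·-0.244 - (2)·-0.223) / (9) = 0.491
  z = (-4 - (2)·-0.244 - (-3)·0.491) / (8) = -0.255
Iteration 3:
  x = (-4 - (-4)·0.491 - (-3)·-0.255) / (11) = -0.255
  y = (3 - (4)·-0.255 - (2)·-0.255) / (9) = 0.503
  z = (-4 - (2)·-0.255 - (-3)·0.503) / (8) = -0.248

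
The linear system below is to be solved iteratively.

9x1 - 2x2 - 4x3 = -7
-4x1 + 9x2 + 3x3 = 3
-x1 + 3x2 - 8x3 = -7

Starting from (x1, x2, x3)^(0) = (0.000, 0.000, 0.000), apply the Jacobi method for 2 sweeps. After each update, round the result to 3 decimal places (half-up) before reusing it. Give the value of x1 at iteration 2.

-0.315

Iteration 1:
  x1 = (-7 - (-2)·0.000 - (-4)·0.000) / (9) = -0.778
  x2 = (3 - (-4)·0.000 - (3)·0.000) / (9) = 0.333
  x3 = (-7 - (-1)·0.000 - (3)·0.000) / (-8) = 0.875
Iteration 2:
  x1 = (-7 - (-2)·0.333 - (-4)·0.875) / (9) = -0.315
  x2 = (3 - (-4)·-0.778 - (3)·0.875) / (9) = -0.304
  x3 = (-7 - (-1)·-0.778 - (3)·0.333) / (-8) = 1.097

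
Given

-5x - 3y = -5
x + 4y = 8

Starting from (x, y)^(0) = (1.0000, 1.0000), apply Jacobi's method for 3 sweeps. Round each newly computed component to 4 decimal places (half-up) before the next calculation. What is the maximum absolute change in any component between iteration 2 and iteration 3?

Iteration 1:
  x = (-5 - (-3)·1.0000) / (-5) = 0.4000
  y = (8 - (1)·1.0000) / (4) = 1.7500
Iteration 2:
  x = (-5 - (-3)·1.7500) / (-5) = -0.0500
  y = (8 - (1)·0.4000) / (4) = 1.9000
Iteration 3:
  x = (-5 - (-3)·1.9000) / (-5) = -0.1400
  y = (8 - (1)·-0.0500) / (4) = 2.0125
Change: (-0.0900, 0.1125) → max |·| = 0.1125

0.1125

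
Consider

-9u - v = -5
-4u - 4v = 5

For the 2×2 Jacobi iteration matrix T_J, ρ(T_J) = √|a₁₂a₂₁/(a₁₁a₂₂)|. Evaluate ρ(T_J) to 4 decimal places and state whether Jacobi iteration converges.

a₁₂a₂₁/(a₁₁a₂₂) = (-1)·(-4) / ((-9)·(-4)) = 0.111111
ρ = √|0.111111| = √0.111111 = 0.3333
ρ < 1, so Jacobi converges

0.3333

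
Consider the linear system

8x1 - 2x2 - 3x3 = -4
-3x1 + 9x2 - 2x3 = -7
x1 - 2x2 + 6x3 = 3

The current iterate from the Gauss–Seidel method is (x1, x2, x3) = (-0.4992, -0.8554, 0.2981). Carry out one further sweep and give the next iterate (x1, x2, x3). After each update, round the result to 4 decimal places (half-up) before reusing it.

(-0.6021, -0.9122, 0.2963)

One sweep:
  x1 = (-4 - (-2)·-0.8554 - (-3)·0.2981) / (8) = -0.6021
  x2 = (-7 - (-3)·-0.6021 - (-2)·0.2981) / (9) = -0.9122
  x3 = (3 - (1)·-0.6021 - (-2)·-0.9122) / (6) = 0.2963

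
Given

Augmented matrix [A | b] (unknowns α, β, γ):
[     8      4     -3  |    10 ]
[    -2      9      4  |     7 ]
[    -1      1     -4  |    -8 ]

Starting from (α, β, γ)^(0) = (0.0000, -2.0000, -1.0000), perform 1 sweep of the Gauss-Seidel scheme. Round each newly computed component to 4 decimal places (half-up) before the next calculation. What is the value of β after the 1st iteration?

1.6389

Iteration 1:
  α = (10 - (4)·-2.0000 - (-3)·-1.0000) / (8) = 1.8750
  β = (7 - (-2)·1.8750 - (4)·-1.0000) / (9) = 1.6389
  γ = (-8 - (-1)·1.8750 - (1)·1.6389) / (-4) = 1.9410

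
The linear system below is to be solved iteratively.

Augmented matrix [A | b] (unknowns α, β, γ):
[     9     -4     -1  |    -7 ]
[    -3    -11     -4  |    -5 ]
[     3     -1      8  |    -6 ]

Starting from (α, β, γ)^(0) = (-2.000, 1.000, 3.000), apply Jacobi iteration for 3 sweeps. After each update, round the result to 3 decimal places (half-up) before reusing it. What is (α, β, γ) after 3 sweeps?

Iteration 1:
  α = (-7 - (-4)·1.000 - (-1)·3.000) / (9) = 0.000
  β = (-5 - (-3)·-2.000 - (-4)·3.000) / (-11) = -0.091
  γ = (-6 - (3)·-2.000 - (-1)·1.000) / (8) = 0.125
Iteration 2:
  α = (-7 - (-4)·-0.091 - (-1)·0.125) / (9) = -0.804
  β = (-5 - (-3)·0.000 - (-4)·0.125) / (-11) = 0.409
  γ = (-6 - (3)·0.000 - (-1)·-0.091) / (8) = -0.761
Iteration 3:
  α = (-7 - (-4)·0.409 - (-1)·-0.761) / (9) = -0.681
  β = (-5 - (-3)·-0.804 - (-4)·-0.761) / (-11) = 0.951
  γ = (-6 - (3)·-0.804 - (-1)·0.409) / (8) = -0.397

(-0.681, 0.951, -0.397)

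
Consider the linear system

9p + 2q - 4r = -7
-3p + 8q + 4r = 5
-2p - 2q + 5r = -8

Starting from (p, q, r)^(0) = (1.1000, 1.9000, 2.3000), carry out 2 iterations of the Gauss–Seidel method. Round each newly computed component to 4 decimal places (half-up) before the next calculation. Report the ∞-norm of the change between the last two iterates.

1.6103

Iteration 1:
  p = (-7 - (2)·1.9000 - (-4)·2.3000) / (9) = -0.1778
  q = (5 - (-3)·-0.1778 - (4)·2.3000) / (8) = -0.5917
  r = (-8 - (-2)·-0.1778 - (-2)·-0.5917) / (5) = -1.9078
Iteration 2:
  p = (-7 - (2)·-0.5917 - (-4)·-1.9078) / (9) = -1.4942
  q = (5 - (-3)·-1.4942 - (4)·-1.9078) / (8) = 1.0186
  r = (-8 - (-2)·-1.4942 - (-2)·1.0186) / (5) = -1.7902
Change: (-1.3164, 1.6103, 0.1176) → max |·| = 1.6103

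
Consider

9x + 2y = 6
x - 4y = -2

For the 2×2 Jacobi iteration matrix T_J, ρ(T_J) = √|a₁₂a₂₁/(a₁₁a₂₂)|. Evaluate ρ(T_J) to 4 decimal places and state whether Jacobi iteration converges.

0.2357

a₁₂a₂₁/(a₁₁a₂₂) = (2)·(1) / ((9)·(-4)) = -0.055556
ρ = √|-0.055556| = √0.055556 = 0.2357
ρ < 1, so Jacobi converges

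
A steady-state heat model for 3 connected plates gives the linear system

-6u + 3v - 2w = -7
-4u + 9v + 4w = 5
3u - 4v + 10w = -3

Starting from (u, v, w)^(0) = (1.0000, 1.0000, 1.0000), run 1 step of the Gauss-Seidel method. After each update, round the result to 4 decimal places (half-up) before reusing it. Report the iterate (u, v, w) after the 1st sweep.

(1.3333, 0.7037, -0.4185)

Iteration 1:
  u = (-7 - (3)·1.0000 - (-2)·1.0000) / (-6) = 1.3333
  v = (5 - (-4)·1.3333 - (4)·1.0000) / (9) = 0.7037
  w = (-3 - (3)·1.3333 - (-4)·0.7037) / (10) = -0.4185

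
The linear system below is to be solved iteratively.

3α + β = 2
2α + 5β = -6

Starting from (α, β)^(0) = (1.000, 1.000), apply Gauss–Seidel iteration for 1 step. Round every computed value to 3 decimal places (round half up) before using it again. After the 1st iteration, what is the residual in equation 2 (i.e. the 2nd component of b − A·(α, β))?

Iteration 1:
  α = (2 - (1)·1.000) / (3) = 0.333
  β = (-6 - (2)·0.333) / (5) = -1.333
Residual b − A·x = (2.334, -0.001)

-0.001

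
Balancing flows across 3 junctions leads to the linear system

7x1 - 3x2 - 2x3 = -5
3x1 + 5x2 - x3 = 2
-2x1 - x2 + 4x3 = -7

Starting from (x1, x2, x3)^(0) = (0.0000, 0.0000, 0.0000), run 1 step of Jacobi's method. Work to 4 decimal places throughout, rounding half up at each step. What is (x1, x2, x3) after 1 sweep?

(-0.7143, 0.4000, -1.7500)

Iteration 1:
  x1 = (-5 - (-3)·0.0000 - (-2)·0.0000) / (7) = -0.7143
  x2 = (2 - (3)·0.0000 - (-1)·0.0000) / (5) = 0.4000
  x3 = (-7 - (-2)·0.0000 - (-1)·0.0000) / (4) = -1.7500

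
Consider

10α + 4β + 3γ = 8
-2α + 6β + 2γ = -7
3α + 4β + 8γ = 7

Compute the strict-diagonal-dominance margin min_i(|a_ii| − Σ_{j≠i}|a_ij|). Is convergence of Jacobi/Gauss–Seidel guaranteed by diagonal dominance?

1

row 1: |10| − (4+3) = 3
row 2: |6| − (2+2) = 2
row 3: |8| − (3+4) = 1
minimum over rows = 1 → strictly diagonally dominant (convergence guaranteed)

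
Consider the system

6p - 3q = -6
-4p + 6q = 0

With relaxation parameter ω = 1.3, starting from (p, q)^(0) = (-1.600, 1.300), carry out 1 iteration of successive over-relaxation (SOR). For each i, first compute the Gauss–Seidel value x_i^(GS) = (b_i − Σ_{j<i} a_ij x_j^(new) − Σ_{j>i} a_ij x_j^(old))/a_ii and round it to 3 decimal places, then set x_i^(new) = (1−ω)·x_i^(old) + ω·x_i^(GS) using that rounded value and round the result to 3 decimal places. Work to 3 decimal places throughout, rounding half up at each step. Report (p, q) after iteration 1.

(0.025, -0.368)

Iteration 1:
  p: GS value = (-6 - (-3)·1.300) / (6) = -0.350;  p ← (1−ω)·-1.600 + ω·-0.350 = 0.025
  q: GS value = (0 - (-4)·0.025) / (6) = 0.017;  q ← (1−ω)·1.300 + ω·0.017 = -0.368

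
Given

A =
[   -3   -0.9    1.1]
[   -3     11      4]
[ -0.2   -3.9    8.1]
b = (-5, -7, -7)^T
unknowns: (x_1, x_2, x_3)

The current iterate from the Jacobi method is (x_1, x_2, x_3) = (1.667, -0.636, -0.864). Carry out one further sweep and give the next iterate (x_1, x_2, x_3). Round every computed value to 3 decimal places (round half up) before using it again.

(1.541, 0.132, -1.129)

One sweep:
  x_1 = (-5 - (-0.9)·-0.636 - (1.1)·-0.864) / (-3) = 1.541
  x_2 = (-7 - (-3)·1.667 - (4)·-0.864) / (11) = 0.132
  x_3 = (-7 - (-0.2)·1.667 - (-3.9)·-0.636) / (8.1) = -1.129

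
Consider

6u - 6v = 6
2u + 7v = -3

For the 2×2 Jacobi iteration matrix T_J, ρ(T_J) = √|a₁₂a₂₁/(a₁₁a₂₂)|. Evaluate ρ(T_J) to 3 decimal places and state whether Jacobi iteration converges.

0.535

a₁₂a₂₁/(a₁₁a₂₂) = (-6)·(2) / ((6)·(7)) = -0.285714
ρ = √|-0.285714| = √0.285714 = 0.535
ρ < 1, so Jacobi converges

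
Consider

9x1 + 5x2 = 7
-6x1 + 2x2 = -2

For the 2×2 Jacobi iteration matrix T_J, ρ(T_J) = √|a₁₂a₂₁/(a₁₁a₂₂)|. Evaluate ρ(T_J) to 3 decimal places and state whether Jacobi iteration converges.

a₁₂a₂₁/(a₁₁a₂₂) = (5)·(-6) / ((9)·(2)) = -1.666667
ρ = √|-1.666667| = √1.666667 = 1.291
ρ > 1, so Jacobi diverges

1.291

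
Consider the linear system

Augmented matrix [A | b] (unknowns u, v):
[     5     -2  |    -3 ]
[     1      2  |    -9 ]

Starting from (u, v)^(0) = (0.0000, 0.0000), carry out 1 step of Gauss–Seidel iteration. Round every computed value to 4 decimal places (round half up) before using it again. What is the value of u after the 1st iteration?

-0.6000

Iteration 1:
  u = (-3 - (-2)·0.0000) / (5) = -0.6000
  v = (-9 - (1)·-0.6000) / (2) = -4.2000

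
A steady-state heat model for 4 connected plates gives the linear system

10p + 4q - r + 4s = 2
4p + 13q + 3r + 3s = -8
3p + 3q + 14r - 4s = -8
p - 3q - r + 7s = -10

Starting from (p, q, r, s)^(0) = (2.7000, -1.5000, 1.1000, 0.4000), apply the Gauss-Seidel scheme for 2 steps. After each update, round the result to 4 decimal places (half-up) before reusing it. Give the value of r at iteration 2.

Iteration 1:
  p = (2 - (4)·-1.5000 - (-1)·1.1000 - (4)·0.4000) / (10) = 0.7500
  q = (-8 - (4)·0.7500 - (3)·1.1000 - (3)·0.4000) / (13) = -1.1923
  r = (-8 - (3)·0.7500 - (3)·-1.1923 - (-4)·0.4000) / (14) = -0.3624
  s = (-10 - (1)·0.7500 - (-3)·-1.1923 - (-1)·-0.3624) / (7) = -2.0985
Iteration 2:
  p = (2 - (4)·-1.1923 - (-1)·-0.3624 - (4)·-2.0985) / (10) = 1.4801
  q = (-8 - (4)·1.4801 - (3)·-0.3624 - (3)·-2.0985) / (13) = -0.5029
  r = (-8 - (3)·1.4801 - (3)·-0.5029 - (-4)·-2.0985) / (14) = -1.3804
  s = (-10 - (1)·1.4801 - (-3)·-0.5029 - (-1)·-1.3804) / (7) = -2.0527

-1.3804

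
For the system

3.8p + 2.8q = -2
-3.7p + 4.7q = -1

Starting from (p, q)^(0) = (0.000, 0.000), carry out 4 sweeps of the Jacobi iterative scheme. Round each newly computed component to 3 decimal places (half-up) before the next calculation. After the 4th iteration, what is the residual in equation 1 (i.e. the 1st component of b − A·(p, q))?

-0.671

Iteration 1:
  p = (-2 - (2.8)·0.000) / (3.8) = -0.526
  q = (-1 - (-3.7)·0.000) / (4.7) = -0.213
Iteration 2:
  p = (-2 - (2.8)·-0.213) / (3.8) = -0.369
  q = (-1 - (-3.7)·-0.526) / (4.7) = -0.627
Iteration 3:
  p = (-2 - (2.8)·-0.627) / (3.8) = -0.064
  q = (-1 - (-3.7)·-0.369) / (4.7) = -0.503
Iteration 4:
  p = (-2 - (2.8)·-0.503) / (3.8) = -0.156
  q = (-1 - (-3.7)·-0.064) / (4.7) = -0.263
Residual b − A·x = (-0.671, -0.341)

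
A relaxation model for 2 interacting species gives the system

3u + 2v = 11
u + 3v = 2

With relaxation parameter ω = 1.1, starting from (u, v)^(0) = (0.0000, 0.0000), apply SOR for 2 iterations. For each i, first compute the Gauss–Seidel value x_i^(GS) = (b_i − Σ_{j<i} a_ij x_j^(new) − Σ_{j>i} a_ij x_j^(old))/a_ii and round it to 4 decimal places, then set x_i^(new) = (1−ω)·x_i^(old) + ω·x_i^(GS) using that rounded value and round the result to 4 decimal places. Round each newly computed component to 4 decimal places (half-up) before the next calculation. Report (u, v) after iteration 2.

Iteration 1:
  u: GS value = (11 - (2)·0.0000) / (3) = 3.6667;  u ← (1−ω)·0.0000 + ω·3.6667 = 4.0334
  v: GS value = (2 - (1)·4.0334) / (3) = -0.6778;  v ← (1−ω)·0.0000 + ω·-0.6778 = -0.7456
Iteration 2:
  u: GS value = (11 - (2)·-0.7456) / (3) = 4.1637;  u ← (1−ω)·4.0334 + ω·4.1637 = 4.1767
  v: GS value = (2 - (1)·4.1767) / (3) = -0.7256;  v ← (1−ω)·-0.7456 + ω·-0.7256 = -0.7236

(4.1767, -0.7236)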